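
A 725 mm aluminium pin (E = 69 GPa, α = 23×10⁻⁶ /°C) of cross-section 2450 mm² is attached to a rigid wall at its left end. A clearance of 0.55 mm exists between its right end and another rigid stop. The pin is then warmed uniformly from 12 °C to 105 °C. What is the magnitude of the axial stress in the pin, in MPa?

σ ≈ 95.2 MPa (compressive)

Unrestrained expansion: δ_free = αΔT L = 23×10⁻⁶ × 93 × 725 = 1.551 mm.
The gap closes (δ_free > 0.55 mm) and the wall then resists a further 1.551 − 0.55 = 1.001 mm of expansion.
That suppressed elongation corresponds to σ = E·Δ/L = 69×10³ × 1.001/725 = 95.25 MPa.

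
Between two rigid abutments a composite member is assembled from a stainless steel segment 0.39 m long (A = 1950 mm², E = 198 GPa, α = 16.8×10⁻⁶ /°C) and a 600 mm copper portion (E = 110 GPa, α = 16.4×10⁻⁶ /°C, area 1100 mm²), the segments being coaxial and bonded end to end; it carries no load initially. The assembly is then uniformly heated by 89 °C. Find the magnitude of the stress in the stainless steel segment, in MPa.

If the supports were absent, the total length change would be Σ αᵢΔT Lᵢ = 16.8×10⁻⁶×89×390 + 16.4×10⁻⁶×89×600 = 1.459 mm.
The rigid supports impose zero overall length change; the single axial force P common to all segments must satisfy P Σ Lᵢ/(AᵢEᵢ) = δ_free.
Σ Lᵢ/(AᵢEᵢ) = 390/(1950×198×10³) + 600/(1100×110×10³) = 5.969×10⁻⁶ mm/N.
So P = 1.459 / 5.969×10⁻⁶ = 244.4 kN, compressive.
σ_{stainless steel} = P / A = 244400 / 1950 = 125.3 MPa.

σ ≈ 125 MPa (compressive)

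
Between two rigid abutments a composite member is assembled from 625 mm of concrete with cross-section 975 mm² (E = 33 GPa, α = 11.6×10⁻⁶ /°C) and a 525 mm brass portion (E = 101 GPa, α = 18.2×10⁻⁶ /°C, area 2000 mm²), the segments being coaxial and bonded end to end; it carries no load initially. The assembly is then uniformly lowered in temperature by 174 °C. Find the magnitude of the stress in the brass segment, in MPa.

With the walls removed the bar would change length by δ_free = Σ αᵢΔT Lᵢ = 11.6×10⁻⁶×174×625 + 18.2×10⁻⁶×174×525 = 2.924 mm.
The rigid supports impose zero overall length change; the single axial force P common to all segments must satisfy P Σ Lᵢ/(AᵢEᵢ) = δ_free.
Σ Lᵢ/(AᵢEᵢ) = 625/(975×33×10³) + 525/(2000×101×10³) = 2.202×10⁻⁵ mm/N.
Hence P = δ_free / Σ(L/AE) = 2.924/2.202×10⁻⁵ = 132.8 kN (tensile).
σ_{brass} = P / A = 132800 / 2000 = 66.38 MPa.

σ ≈ 66.4 MPa (tensile)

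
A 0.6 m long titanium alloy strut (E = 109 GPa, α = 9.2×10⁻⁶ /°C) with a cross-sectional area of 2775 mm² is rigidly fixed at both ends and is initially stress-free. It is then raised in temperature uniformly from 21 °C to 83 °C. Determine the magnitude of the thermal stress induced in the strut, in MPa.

Because both ends are immovable the net strain is zero, and the suppressed thermal strain is αΔT = 9.2×10⁻⁶ × 62 = 570.4×10⁻⁶.
σ = EαΔT = 109×10³ × 9.2×10⁻⁶ × 62 = 62.17 MPa (compressive; the strut is trying to expand).

σ ≈ 62.2 MPa (compressive)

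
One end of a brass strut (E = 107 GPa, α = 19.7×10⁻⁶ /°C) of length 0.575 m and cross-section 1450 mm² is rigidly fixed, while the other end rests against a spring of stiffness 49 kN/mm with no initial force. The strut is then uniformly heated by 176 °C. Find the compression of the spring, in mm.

δ ≈ 1.69 mm

The unrestrained thermal change is αΔT L = 19.7×10⁻⁶ × 176 × 575 = 1.994 mm.
Let P be the compressive force at the spring. The strut shortens elastically by PL/(AE) and the spring compresses by P/k; together these equal δ_free.
P [ L/(AE) + 1/k ] = δ_free → P [ 575/(1450×107×10³) + 1/(49×10³) ] = 1.994.
P = 1.994 / 2.411×10⁻⁵ = 82670 N.
Spring compression = P/k = 82670/(49×10³) = 1.687 mm.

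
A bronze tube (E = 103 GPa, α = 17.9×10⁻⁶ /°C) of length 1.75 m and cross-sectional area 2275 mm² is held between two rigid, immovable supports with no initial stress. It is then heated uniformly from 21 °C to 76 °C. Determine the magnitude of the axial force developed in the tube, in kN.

P ≈ 231 kN (compressive)

The ends cannot move, so σ = EαΔT = 103×10³ × 17.9×10⁻⁶ × 55 = 101.4 MPa.
Axial force P = σA = 101.4 × 2275 = 230700 N = 230.7 kN, compressive.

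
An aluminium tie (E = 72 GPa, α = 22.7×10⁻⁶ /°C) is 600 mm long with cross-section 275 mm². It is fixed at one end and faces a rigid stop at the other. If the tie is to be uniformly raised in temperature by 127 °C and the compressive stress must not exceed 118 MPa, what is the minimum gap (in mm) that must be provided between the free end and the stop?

Free expansion if unrestrained: δ_free = αΔT L = 22.7×10⁻⁶ × 127 × 600 = 1.73 mm.
A stress of 118 MPa corresponds to the wall pushing the tie back by σL/E = 118×600/(72×10³) = 0.9833 mm.
The gap must absorb the remainder: g_min = 1.73 − 0.9833 = 0.7464 mm.

g ≈ 0.746 mm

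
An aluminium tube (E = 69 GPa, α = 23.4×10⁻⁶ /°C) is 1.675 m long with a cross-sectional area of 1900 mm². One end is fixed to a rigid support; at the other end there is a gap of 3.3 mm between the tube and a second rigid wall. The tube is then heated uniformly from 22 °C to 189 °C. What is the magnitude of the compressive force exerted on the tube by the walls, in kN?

Unrestrained expansion: δ_free = αΔT L = 23.4×10⁻⁶ × 167 × 1675 = 6.546 mm.
The gap closes (δ_free > 3.3 mm) and the wall then resists a further 6.546 − 3.3 = 3.246 mm of expansion.
That suppressed elongation corresponds to σ = E·Δ/L = 69×10³ × 3.246/1675 = 133.7 MPa.
P = σA = 133.7 × 1900 = 254 kN.

P ≈ 254 kN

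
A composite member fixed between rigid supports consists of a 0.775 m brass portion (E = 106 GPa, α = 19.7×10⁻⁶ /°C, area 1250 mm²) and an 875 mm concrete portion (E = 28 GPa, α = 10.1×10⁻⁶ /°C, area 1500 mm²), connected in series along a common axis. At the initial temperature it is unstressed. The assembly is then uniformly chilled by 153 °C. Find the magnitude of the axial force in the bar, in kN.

If the supports were absent, the total length change would be Σ αᵢΔT Lᵢ = 19.7×10⁻⁶×153×775 + 10.1×10⁻⁶×153×875 = 3.688 mm.
The rigid supports impose zero overall length change; the single axial force P common to all segments must satisfy P Σ Lᵢ/(AᵢEᵢ) = δ_free.
The series flexibility is Σ Lᵢ/(AᵢEᵢ) = 775/(1250×106×10³) + 875/(1500×28×10³) = 2.668×10⁻⁵ mm/N.
So P = 3.688 / 2.668×10⁻⁵ = 138.2 kN, tensile.

P ≈ 138 kN (tensile)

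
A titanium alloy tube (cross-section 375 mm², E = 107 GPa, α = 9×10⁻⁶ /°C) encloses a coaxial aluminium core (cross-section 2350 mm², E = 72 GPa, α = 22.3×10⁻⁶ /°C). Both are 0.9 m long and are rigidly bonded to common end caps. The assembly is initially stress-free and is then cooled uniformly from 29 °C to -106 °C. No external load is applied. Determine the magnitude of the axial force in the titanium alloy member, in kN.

P ≈ 58.2 kN (compressive in the titanium alloy)

The aluminium has the larger α, so on cooling it would change length more than the titanium alloy if both were free. The rigid plates force a common final length, so the aluminium is put into tension and the titanium alloy into compression, with equal and opposite forces P (no external load).
Equating the net (thermal + elastic) strains gives |α₁ − α₂|·ΔT = P·[1/(A₁E₁) + 1/(A₂E₂)].
|α₁ − α₂|·ΔT = 13.3×10⁻⁶ × 135 = 0.001796.
1/(A₁E₁) + 1/(A₂E₂) = 1/(375×107×10³) + 1/(2350×72×10³) = 3.083×10⁻⁸ N⁻¹.
P = 0.001796 / 3.083×10⁻⁸ = 58230 N = 58.23 kN.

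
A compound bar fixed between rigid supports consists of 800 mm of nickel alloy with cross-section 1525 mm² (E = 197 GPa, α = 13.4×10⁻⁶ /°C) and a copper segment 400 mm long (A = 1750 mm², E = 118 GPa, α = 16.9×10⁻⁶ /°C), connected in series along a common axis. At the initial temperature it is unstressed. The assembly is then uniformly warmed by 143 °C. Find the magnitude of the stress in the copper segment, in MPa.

Free thermal expansion of the whole bar: Σ αᵢΔT Lᵢ = 13.4×10⁻⁶×143×800 + 16.9×10⁻⁶×143×400 = 2.5 mm.
Since the ends are fixed, an axial force P builds up, equal in every segment, with P · Σ Lᵢ/(AᵢEᵢ) = δ_free.
The series flexibility is Σ Lᵢ/(AᵢEᵢ) = 800/(1525×197×10³) + 400/(1750×118×10³) = 4.6×10⁻⁶ mm/N.
Hence P = δ_free / Σ(L/AE) = 2.5/4.6×10⁻⁶ = 543.4 kN (compressive).
σ_{copper} = P / A = 543400 / 1750 = 310.5 MPa.

σ ≈ 311 MPa (compressive)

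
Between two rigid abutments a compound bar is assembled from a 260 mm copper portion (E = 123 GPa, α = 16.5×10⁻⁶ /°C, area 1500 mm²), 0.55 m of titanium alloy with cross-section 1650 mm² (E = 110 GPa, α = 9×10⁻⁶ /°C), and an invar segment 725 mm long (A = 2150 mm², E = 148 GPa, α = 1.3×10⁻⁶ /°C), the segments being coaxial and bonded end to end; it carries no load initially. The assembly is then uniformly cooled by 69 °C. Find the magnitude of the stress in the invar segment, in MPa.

σ ≈ 48.6 MPa (tensile)

With the walls removed the bar would change length by δ_free = Σ αᵢΔT Lᵢ = 16.5×10⁻⁶×69×260 + 9×10⁻⁶×69×550 + 1.3×10⁻⁶×69×725 = 0.7026 mm.
The walls prevent any net length change, so an axial force P (same in every segment) develops. Compatibility: P · Σ Lᵢ/(AᵢEᵢ) = δ_free.
Σ Lᵢ/(AᵢEᵢ) = 260/(1500×123×10³) + 550/(1650×110×10³) + 725/(2150×148×10³) = 6.718×10⁻⁶ mm/N.
P = 0.7026 / 6.718×10⁻⁶ = 104600 N = 104.6 kN, tensile.
σ_{invar} = P / A = 104600 / 2150 = 48.64 MPa.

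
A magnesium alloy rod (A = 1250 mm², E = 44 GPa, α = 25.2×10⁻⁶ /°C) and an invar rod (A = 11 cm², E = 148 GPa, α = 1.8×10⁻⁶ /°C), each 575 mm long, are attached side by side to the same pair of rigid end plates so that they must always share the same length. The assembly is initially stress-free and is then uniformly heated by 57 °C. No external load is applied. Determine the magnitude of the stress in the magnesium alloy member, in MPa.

Both members must finish at the same length. With the larger α, the magnesium alloy tends to over-expand; the plates restrain it, putting the magnesium alloy in compression and the invar in tension. With no external load the two internal forces are equal and opposite, magnitude P.
Equating the net (thermal + elastic) strains gives |α₁ − α₂|·ΔT = P·[1/(A₁E₁) + 1/(A₂E₂)].
|α₁ − α₂|·ΔT = 23.4×10⁻⁶ × 57 = 0.001334.
1/(A₁E₁) + 1/(A₂E₂) = 1/(1250×44×10³) + 1/(1100×148×10³) = 2.432×10⁻⁸ N⁻¹.
P = 0.001334 / 2.432×10⁻⁸ = 54830 N = 54.83 kN.
σ_{magnesium alloy} = P/A₁ = 54830/1250 = 43.87 MPa, compressive.

σ ≈ 43.9 MPa (compressive)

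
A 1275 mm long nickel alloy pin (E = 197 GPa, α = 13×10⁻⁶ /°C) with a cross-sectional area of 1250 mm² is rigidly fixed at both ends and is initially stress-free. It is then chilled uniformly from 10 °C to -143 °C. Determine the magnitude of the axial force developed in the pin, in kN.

Full restraint means ε = 0, so the stress is σ = EαΔT = 197×10³ × 13×10⁻⁶ × 153 = 391.8 MPa.
P = AEαΔT = 1250 × 197×10³ × 13×10⁻⁶ × 153 = 489.8 kN (tensile).

P ≈ 490 kN (tensile)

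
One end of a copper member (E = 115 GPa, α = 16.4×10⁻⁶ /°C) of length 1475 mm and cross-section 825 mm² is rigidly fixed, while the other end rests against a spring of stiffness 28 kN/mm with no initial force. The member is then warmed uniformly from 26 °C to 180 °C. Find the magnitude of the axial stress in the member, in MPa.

The unrestrained thermal change is αΔT L = 16.4×10⁻⁶ × 154 × 1475 = 3.725 mm.
With a force P in the spring, the elastic change of the member is PL/(AE) and that of the spring is P/k; compatibility requires their sum to equal δ_free.
So P = δ_free / [L/(AE) + 1/k] = 3.725 / [ 1475/(825×115×10³) + 1/(28×10³) ].
P = 3.725 / 5.126×10⁻⁵ = 72670 N.
σ = P/A = 72670/825 = 88.09 MPa.

σ ≈ 88.1 MPa (compressive)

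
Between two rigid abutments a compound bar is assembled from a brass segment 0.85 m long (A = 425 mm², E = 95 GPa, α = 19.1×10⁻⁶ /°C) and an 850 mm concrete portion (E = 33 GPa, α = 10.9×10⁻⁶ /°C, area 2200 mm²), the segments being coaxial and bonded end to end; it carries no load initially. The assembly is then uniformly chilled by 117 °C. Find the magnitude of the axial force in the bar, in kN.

P ≈ 91.1 kN (tensile)

Free thermal contraction of the whole bar: Σ αᵢΔT Lᵢ = 19.1×10⁻⁶×117×850 + 10.9×10⁻⁶×117×850 = 2.984 mm.
The walls prevent any net length change, so an axial force P (same in every segment) develops. Compatibility: P · Σ Lᵢ/(AᵢEᵢ) = δ_free.
Σ Lᵢ/(AᵢEᵢ) = 850/(425×95×10³) + 850/(2200×33×10³) = 3.276×10⁻⁵ mm/N.
P = 2.984 / 3.276×10⁻⁵ = 91070 N = 91.07 kN, tensile.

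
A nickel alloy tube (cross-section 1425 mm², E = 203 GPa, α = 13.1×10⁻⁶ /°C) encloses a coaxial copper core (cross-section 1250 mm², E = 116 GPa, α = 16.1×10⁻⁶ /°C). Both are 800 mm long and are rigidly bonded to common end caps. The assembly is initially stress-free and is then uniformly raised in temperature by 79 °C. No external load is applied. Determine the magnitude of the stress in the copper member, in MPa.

Equilibrium of a rigid end plate with no external load gives equal and opposite internal forces ±P in the two members. Since α_{copper} > α_{nickel alloy}, heating drives the copper into compression and the nickel alloy into tension.
Setting the final lengths equal and cancelling L: (α₁ − α₂)ΔT = P/(A₁E₁) + P/(A₂E₂).
|α₁ − α₂|·ΔT = 3×10⁻⁶ × 79 = 0.000237.
1/(A₁E₁) + 1/(A₂E₂) = 1/(1425×203×10³) + 1/(1250×116×10³) = 1.035×10⁻⁸ N⁻¹.
P = 0.000237 / 1.035×10⁻⁸ = 22890 N = 22.89 kN.
σ_{copper} = P/A₂ = 22890/1250 = 18.31 MPa, compressive.

σ ≈ 18.3 MPa (compressive)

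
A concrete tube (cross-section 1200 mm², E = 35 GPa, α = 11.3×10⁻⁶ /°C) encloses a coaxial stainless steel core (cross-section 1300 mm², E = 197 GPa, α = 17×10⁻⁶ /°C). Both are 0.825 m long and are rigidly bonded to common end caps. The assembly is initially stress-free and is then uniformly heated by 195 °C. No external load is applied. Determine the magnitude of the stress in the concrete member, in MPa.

σ ≈ 33.4 MPa (tensile)

Equilibrium of a rigid end plate with no external load gives equal and opposite internal forces ±P in the two members. Since α_{stainless steel} > α_{concrete}, heating drives the stainless steel into compression and the concrete into tension.
Equating the net (thermal + elastic) strains gives |α₁ − α₂|·ΔT = P·[1/(A₁E₁) + 1/(A₂E₂)].
|α₁ − α₂|·ΔT = 5.7×10⁻⁶ × 195 = 0.001111.
1/(A₁E₁) + 1/(A₂E₂) = 1/(1200×35×10³) + 1/(1300×197×10³) = 2.771×10⁻⁸ N⁻¹.
P = 0.001111 / 2.771×10⁻⁸ = 40110 N = 40.11 kN.
σ_{concrete} = P/A₁ = 40110/1200 = 33.42 MPa, tensile.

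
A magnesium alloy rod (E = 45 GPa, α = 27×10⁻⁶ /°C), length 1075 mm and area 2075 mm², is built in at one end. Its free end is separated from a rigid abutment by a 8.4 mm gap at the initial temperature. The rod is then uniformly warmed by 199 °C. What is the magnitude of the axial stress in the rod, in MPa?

σ ≈ 0 MPa

Unrestrained expansion: δ_free = αΔT L = 27×10⁻⁶ × 199 × 1075 = 5.776 mm.
This is smaller than the 8.4 mm clearance, so the rod expands freely without reaching the stop — the stress is zero.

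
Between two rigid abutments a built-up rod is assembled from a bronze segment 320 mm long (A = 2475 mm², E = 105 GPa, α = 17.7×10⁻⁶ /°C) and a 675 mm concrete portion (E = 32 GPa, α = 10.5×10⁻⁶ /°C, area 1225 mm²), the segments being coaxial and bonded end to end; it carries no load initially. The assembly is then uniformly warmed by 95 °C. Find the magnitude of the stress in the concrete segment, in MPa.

σ ≈ 53.6 MPa (compressive)

With the walls removed the bar would change length by δ_free = Σ αᵢΔT Lᵢ = 17.7×10⁻⁶×95×320 + 10.5×10⁻⁶×95×675 = 1.211 mm.
The walls prevent any net length change, so an axial force P (same in every segment) develops. Compatibility: P · Σ Lᵢ/(AᵢEᵢ) = δ_free.
Σ Lᵢ/(AᵢEᵢ) = 320/(2475×105×10³) + 675/(1225×32×10³) = 1.845×10⁻⁵ mm/N.
P = 1.211 / 1.845×10⁻⁵ = 65660 N = 65.66 kN, compressive.
σ_{concrete} = P / A = 65660 / 1225 = 53.6 MPa.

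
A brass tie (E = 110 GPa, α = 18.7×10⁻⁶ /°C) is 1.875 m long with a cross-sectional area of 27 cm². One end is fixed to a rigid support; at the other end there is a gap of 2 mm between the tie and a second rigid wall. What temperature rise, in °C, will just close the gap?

Contact occurs when the free expansion equals the gap: αΔT L = 2 mm.
So ΔT = g/(αL) = 2/(18.7×10⁻⁶ × 1875) = 57.04 °C.

ΔT ≈ 57 °C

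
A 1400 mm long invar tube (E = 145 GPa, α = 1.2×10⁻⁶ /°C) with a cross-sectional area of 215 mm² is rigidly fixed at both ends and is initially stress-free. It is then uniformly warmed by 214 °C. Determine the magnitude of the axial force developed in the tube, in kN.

Full restraint means ε = 0, so the stress is σ = EαΔT = 145×10³ × 1.2×10⁻⁶ × 214 = 37.24 MPa.
Axial force P = σA = 37.24 × 215 = 8006 N = 8.006 kN, compressive.

P ≈ 8.01 kN (compressive)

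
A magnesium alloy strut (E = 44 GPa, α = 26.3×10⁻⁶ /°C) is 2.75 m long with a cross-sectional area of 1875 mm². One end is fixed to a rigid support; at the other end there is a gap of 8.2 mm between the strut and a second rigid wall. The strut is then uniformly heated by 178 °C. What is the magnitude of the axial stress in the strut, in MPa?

Free thermal elongation = αΔT L = 26.3×10⁻⁶ × 178 × 2750 = 12.87 mm.
The gap closes (δ_free > 8.2 mm) and the wall then resists a further 12.87 − 8.2 = 4.674 mm of expansion.
Compatibility: PL/(AE) = 4.674 mm, so σ = P/A = E × (4.674/2750) = 74.78 MPa.

σ ≈ 74.8 MPa (compressive)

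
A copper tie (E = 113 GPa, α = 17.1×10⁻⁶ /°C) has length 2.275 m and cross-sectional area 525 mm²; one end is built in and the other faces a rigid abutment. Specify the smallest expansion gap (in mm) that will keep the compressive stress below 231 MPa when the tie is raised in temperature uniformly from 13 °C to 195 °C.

g ≈ 2.43 mm

Free expansion if unrestrained: δ_free = αΔT L = 17.1×10⁻⁶ × 182 × 2275 = 7.08 mm.
At the allowable stress the elastic shortening the wall may impose is σL/E = 231 × 2275 / (113×10³) = 4.651 mm.
The gap must absorb the remainder: g_min = 7.08 − 4.651 = 2.43 mm.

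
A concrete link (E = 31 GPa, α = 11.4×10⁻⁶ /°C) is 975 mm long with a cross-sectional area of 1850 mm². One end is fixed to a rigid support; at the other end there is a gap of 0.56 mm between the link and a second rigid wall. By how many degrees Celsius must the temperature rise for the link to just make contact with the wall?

The gap closes when αΔT L = 0.56 mm, since the link is still unstressed at that instant.
So ΔT = g/(αL) = 0.56/(11.4×10⁻⁶ × 975) = 50.38 °C.

ΔT ≈ 50.4 °C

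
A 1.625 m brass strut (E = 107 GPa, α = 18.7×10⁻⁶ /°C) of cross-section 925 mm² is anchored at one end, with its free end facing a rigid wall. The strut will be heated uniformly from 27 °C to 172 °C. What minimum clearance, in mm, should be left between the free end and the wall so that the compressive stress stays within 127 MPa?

Free expansion if unrestrained: δ_free = αΔT L = 18.7×10⁻⁶ × 145 × 1625 = 4.406 mm.
At the allowable stress the elastic shortening the wall may impose is σL/E = 127 × 1625 / (107×10³) = 1.929 mm.
The gap must absorb the remainder: g_min = 4.406 − 1.929 = 2.477 mm.

g ≈ 2.48 mm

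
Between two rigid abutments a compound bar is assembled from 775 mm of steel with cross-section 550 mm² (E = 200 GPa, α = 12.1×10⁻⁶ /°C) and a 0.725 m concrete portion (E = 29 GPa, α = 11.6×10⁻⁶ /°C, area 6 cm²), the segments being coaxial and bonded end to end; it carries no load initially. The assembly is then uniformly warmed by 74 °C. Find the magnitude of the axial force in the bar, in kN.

Free thermal expansion of the whole bar: Σ αᵢΔT Lᵢ = 12.1×10⁻⁶×74×775 + 11.6×10⁻⁶×74×725 = 1.316 mm.
Since the ends are fixed, an axial force P builds up, equal in every segment, with P · Σ Lᵢ/(AᵢEᵢ) = δ_free.
Σ Lᵢ/(AᵢEᵢ) = 775/(550×200×10³) + 725/(600×29×10³) = 4.871×10⁻⁵ mm/N.
P = 1.316 / 4.871×10⁻⁵ = 27020 N = 27.02 kN, compressive.

P ≈ 27 kN (compressive)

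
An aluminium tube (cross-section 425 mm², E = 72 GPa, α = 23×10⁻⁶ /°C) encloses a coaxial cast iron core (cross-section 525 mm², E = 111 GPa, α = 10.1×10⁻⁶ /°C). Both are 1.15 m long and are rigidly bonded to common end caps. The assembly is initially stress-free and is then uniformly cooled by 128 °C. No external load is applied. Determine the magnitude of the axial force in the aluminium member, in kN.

P ≈ 33.1 kN (tensile in the aluminium)

The aluminium has the larger α, so on cooling it would change length more than the cast iron if both were free. The rigid plates force a common final length, so the aluminium is put into tension and the cast iron into compression, with equal and opposite forces P (no external load).
Equating the net (thermal + elastic) strains gives |α₁ − α₂|·ΔT = P·[1/(A₁E₁) + 1/(A₂E₂)].
|α₁ − α₂|·ΔT = 12.9×10⁻⁶ × 128 = 0.001651.
1/(A₁E₁) + 1/(A₂E₂) = 1/(425×72×10³) + 1/(525×111×10³) = 4.984×10⁻⁸ N⁻¹.
So P = 0.001651 / 4.984×10⁻⁸ = 33.13 kN.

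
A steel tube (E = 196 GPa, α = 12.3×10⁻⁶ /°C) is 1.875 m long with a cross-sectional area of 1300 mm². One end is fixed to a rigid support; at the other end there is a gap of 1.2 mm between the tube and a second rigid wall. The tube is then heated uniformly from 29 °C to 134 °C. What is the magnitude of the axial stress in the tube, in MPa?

Free thermal elongation = αΔT L = 12.3×10⁻⁶ × 105 × 1875 = 2.422 mm.
The gap closes (δ_free > 1.2 mm) and the wall then resists a further 2.422 − 1.2 = 1.222 mm of expansion.
So σ = E(δ_free − g)/L = 196×10³ × 1.222/1875 = 127.7 MPa.

σ ≈ 128 MPa (compressive)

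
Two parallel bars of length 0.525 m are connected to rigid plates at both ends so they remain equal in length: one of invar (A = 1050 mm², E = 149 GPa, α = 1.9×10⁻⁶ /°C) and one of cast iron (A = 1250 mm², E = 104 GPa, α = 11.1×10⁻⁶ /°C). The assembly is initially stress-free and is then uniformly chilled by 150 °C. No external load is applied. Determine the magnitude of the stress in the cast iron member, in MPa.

σ ≈ 78.4 MPa (tensile)

Both members must finish at the same length. With the larger α, the cast iron tends to over-contract; the plates restrain it, putting the cast iron in tension and the invar in compression. With no external load the two internal forces are equal and opposite, magnitude P.
Equating the net (thermal + elastic) strains gives |α₁ − α₂|·ΔT = P·[1/(A₁E₁) + 1/(A₂E₂)].
|α₁ − α₂|·ΔT = 9.2×10⁻⁶ × 150 = 0.00138.
1/(A₁E₁) + 1/(A₂E₂) = 1/(1050×149×10³) + 1/(1250×104×10³) = 1.408×10⁻⁸ N⁻¹.
P = 0.00138 / 1.408×10⁻⁸ = 97980 N = 97.98 kN.
σ_{cast iron} = P/A₂ = 97980/1250 = 78.39 MPa, tensile.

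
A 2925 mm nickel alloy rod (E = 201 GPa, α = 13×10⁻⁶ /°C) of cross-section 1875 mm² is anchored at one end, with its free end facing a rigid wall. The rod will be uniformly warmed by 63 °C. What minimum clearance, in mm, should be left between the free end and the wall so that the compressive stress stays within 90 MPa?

With no wall the rod would lengthen by αΔT L = 13×10⁻⁶ × 63 × 2925 = 2.396 mm.
A stress of 90 MPa corresponds to the wall pushing the rod back by σL/E = 90×2925/(201×10³) = 1.31 mm.
The gap must absorb the remainder: g_min = 2.396 − 1.31 = 1.086 mm.

g ≈ 1.09 mm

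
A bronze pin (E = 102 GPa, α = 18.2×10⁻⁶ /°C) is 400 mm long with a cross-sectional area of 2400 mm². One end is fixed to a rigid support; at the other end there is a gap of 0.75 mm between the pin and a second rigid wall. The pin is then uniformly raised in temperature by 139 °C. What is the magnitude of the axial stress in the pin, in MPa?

Free thermal elongation = αΔT L = 18.2×10⁻⁶ × 139 × 400 = 1.012 mm.
The gap closes (δ_free > 0.75 mm) and the wall then resists a further 1.012 − 0.75 = 0.2619 mm of expansion.
Compatibility: PL/(AE) = 0.2619 mm, so σ = P/A = E × (0.2619/400) = 66.79 MPa.

σ ≈ 66.8 MPa (compressive)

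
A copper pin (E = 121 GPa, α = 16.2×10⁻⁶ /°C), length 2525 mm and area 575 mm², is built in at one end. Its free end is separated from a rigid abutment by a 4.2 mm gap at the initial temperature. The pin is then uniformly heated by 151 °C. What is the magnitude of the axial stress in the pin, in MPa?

If the wall were absent the pin would grow by αΔT L = 16.2×10⁻⁶ × 151 × 2525 = 6.177 mm.
After closing the 4.2 mm clearance, 6.177 − 4.2 = 1.977 mm of expansion remains to be suppressed by the wall.
Compatibility: PL/(AE) = 1.977 mm, so σ = P/A = E × (1.977/2525) = 94.72 MPa.

σ ≈ 94.7 MPa (compressive)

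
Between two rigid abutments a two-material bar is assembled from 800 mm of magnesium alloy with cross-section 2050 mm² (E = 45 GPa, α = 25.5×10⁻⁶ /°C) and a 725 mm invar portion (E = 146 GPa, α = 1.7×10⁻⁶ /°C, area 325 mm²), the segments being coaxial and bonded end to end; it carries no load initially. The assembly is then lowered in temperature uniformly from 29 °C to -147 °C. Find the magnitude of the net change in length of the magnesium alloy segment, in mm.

Free thermal contraction of the whole bar: Σ αᵢΔT Lᵢ = 25.5×10⁻⁶×176×800 + 1.7×10⁻⁶×176×725 = 3.807 mm.
Since the ends are fixed, an axial force P builds up, equal in every segment, with P · Σ Lᵢ/(AᵢEᵢ) = δ_free.
The series flexibility is Σ Lᵢ/(AᵢEᵢ) = 800/(2050×45×10³) + 725/(325×146×10³) = 2.395×10⁻⁵ mm/N.
Hence P = δ_free / Σ(L/AE) = 3.807/2.395×10⁻⁵ = 159 kN (tensile).
For the magnesium alloy segment, free thermal change = 25.5×10⁻⁶×176×800 = 3.59 mm and elastic change from P = 159000×800/(2050×45×10³) = 1.379 mm; these oppose, so the net change is 2.21 mm (segment shortens).

|ΔL| ≈ 2.21 mm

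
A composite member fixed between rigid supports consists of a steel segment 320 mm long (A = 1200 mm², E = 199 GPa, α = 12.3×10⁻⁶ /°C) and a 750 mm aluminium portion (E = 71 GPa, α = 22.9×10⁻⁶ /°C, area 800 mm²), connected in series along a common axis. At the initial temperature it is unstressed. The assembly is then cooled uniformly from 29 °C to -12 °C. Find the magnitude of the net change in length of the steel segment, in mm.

Free thermal contraction of the whole bar: Σ αᵢΔT Lᵢ = 12.3×10⁻⁶×41×320 + 22.9×10⁻⁶×41×750 = 0.8656 mm.
The walls prevent any net length change, so an axial force P (same in every segment) develops. Compatibility: P · Σ Lᵢ/(AᵢEᵢ) = δ_free.
Σ Lᵢ/(AᵢEᵢ) = 320/(1200×199×10³) + 750/(800×71×10³) = 1.454×10⁻⁵ mm/N.
Hence P = δ_free / Σ(L/AE) = 0.8656/1.454×10⁻⁵ = 59.51 kN (tensile).
For the steel segment, free thermal change = 12.3×10⁻⁶×41×320 = 0.1614 mm and elastic change from P = 59510×320/(1200×199×10³) = 0.07975 mm; these oppose, so the net change is 0.0816 mm (segment shortens).

|ΔL| ≈ 0.0816 mm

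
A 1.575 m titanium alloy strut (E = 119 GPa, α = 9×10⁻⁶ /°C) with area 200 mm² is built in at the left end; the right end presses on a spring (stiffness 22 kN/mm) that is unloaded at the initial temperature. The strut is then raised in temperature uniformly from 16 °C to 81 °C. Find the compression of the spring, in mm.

δ ≈ 0.375 mm

Free thermal expansion: δ_free = αΔT L = 9×10⁻⁶ × 65 × 1575 = 0.9214 mm.
Let P be the compressive force at the spring. The strut shortens elastically by PL/(AE) and the spring compresses by P/k; together these equal δ_free.
So P = δ_free / [L/(AE) + 1/k] = 0.9214 / [ 1575/(200×119×10³) + 1/(22×10³) ].
P = 0.9214 / 0.0001116 = 8254 N.
Spring compression = P/k = 8254/(22×10³) = 0.3752 mm.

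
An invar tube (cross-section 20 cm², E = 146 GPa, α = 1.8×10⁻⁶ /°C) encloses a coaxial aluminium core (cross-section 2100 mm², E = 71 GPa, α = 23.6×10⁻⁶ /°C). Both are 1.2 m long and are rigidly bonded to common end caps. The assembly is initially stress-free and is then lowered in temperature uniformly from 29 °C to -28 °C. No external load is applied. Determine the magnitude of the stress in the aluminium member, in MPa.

σ ≈ 58.4 MPa (tensile)

Equilibrium of a rigid end plate with no external load gives equal and opposite internal forces ±P in the two members. Since α_{aluminium} > α_{invar}, cooling drives the aluminium into tension and the invar into compression.
Setting the final lengths equal and cancelling L: (α₁ − α₂)ΔT = P/(A₁E₁) + P/(A₂E₂).
|α₁ − α₂|·ΔT = 21.8×10⁻⁶ × 57 = 0.001243.
1/(A₁E₁) + 1/(A₂E₂) = 1/(2000×146×10³) + 1/(2100×71×10³) = 1.013×10⁻⁸ N⁻¹.
So P = 0.001243 / 1.013×10⁻⁸ = 122.6 kN.
σ_{aluminium} = P/A₂ = 122600/2100 = 58.4 MPa, tensile.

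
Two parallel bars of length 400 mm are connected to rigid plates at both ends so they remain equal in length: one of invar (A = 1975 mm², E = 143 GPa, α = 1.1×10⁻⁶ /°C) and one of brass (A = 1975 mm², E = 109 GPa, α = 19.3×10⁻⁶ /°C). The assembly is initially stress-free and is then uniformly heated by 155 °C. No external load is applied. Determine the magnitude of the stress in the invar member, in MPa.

σ ≈ 174 MPa (tensile)

The brass has the larger α, so on heating it would change length more than the invar if both were free. The rigid plates force a common final length, so the brass is put into compression and the invar into tension, with equal and opposite forces P (no external load).
Setting the final lengths equal and cancelling L: (α₁ − α₂)ΔT = P/(A₁E₁) + P/(A₂E₂).
|α₁ − α₂|·ΔT = 18.2×10⁻⁶ × 155 = 0.002821.
1/(A₁E₁) + 1/(A₂E₂) = 1/(1975×143×10³) + 1/(1975×109×10³) = 8.186×10⁻⁹ N⁻¹.
P = 0.002821 / 8.186×10⁻⁹ = 344600 N = 344.6 kN.
σ_{invar} = P/A₁ = 344600/1975 = 174.5 MPa, tensile.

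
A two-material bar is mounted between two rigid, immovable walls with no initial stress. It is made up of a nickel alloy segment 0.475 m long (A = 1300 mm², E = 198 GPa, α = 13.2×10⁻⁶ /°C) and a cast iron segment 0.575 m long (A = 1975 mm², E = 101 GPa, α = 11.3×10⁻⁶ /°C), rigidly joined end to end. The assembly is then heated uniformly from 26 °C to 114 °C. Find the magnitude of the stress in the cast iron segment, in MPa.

If the supports were absent, the total length change would be Σ αᵢΔT Lᵢ = 13.2×10⁻⁶×88×475 + 11.3×10⁻⁶×88×575 = 1.124 mm.
The walls prevent any net length change, so an axial force P (same in every segment) develops. Compatibility: P · Σ Lᵢ/(AᵢEᵢ) = δ_free.
Σ Lᵢ/(AᵢEᵢ) = 475/(1300×198×10³) + 575/(1975×101×10³) = 4.728×10⁻⁶ mm/N.
P = 1.124 / 4.728×10⁻⁶ = 237600 N = 237.6 kN, compressive.
σ_{cast iron} = P / A = 237600 / 1975 = 120.3 MPa.

σ ≈ 120 MPa (compressive)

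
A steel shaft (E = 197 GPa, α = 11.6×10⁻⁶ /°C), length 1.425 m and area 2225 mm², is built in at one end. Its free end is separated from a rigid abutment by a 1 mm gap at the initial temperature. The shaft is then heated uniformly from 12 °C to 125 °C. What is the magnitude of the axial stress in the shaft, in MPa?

Unrestrained expansion: δ_free = αΔT L = 11.6×10⁻⁶ × 113 × 1425 = 1.868 mm.
This exceeds the 1 mm gap, so the wall pushes back. The portion of expansion that must be recovered elastically is δ_free − gap = 1.868 − 1 = 0.8679 mm.
So σ = E(δ_free − g)/L = 197×10³ × 0.8679/1425 = 120 MPa.

σ ≈ 120 MPa (compressive)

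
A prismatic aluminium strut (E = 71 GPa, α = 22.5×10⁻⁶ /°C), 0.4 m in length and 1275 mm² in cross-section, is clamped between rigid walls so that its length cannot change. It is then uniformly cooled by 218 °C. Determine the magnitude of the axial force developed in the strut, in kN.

Full restraint means ε = 0, so the stress is σ = EαΔT = 71×10³ × 22.5×10⁻⁶ × 218 = 348.3 MPa.
Axial force P = σA = 348.3 × 1275 = 444000 N = 444 kN, tensile.

P ≈ 444 kN (tensile)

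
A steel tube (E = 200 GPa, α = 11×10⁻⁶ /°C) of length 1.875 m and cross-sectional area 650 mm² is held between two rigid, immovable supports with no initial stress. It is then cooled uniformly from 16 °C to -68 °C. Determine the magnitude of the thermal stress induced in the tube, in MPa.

σ ≈ 185 MPa (tensile)

Because both ends are immovable the net strain is zero, and the suppressed thermal strain is αΔT = 11×10⁻⁶ × 84 = 924×10⁻⁶.
The stress required to suppress this strain is σ = Eε = 200×10³ × 924×10⁻⁶ = 184.8 MPa, tensile since the tube is trying to contract.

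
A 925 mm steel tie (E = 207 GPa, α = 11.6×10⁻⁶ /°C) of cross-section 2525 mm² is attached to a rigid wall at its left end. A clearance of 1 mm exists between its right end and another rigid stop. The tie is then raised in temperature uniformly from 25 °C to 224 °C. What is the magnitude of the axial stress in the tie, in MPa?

σ ≈ 254 MPa (compressive)

Free thermal elongation = αΔT L = 11.6×10⁻⁶ × 199 × 925 = 2.135 mm.
This exceeds the 1 mm gap, so the wall pushes back. The portion of expansion that must be recovered elastically is δ_free − gap = 2.135 − 1 = 1.135 mm.
So σ = E(δ_free − g)/L = 207×10³ × 1.135/925 = 254.1 MPa.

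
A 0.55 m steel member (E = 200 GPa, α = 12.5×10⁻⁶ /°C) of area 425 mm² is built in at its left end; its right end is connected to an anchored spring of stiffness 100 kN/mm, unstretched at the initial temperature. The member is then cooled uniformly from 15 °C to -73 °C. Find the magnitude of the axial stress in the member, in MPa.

If the spring were absent the member would shorten by αΔT L = 12.5×10⁻⁶ × 88 × 550 = 0.605 mm.
With a force P in the spring, the elastic change of the member is PL/(AE) and that of the spring is P/k; compatibility requires their sum to equal δ_free.
P [ L/(AE) + 1/k ] = δ_free → P [ 550/(425×200×10³) + 1/(100×10³) ] = 0.605.
P = 0.605 / 1.647×10⁻⁵ = 36730 N.
σ = P/A = 36730/425 = 86.43 MPa.

σ ≈ 86.4 MPa (tensile)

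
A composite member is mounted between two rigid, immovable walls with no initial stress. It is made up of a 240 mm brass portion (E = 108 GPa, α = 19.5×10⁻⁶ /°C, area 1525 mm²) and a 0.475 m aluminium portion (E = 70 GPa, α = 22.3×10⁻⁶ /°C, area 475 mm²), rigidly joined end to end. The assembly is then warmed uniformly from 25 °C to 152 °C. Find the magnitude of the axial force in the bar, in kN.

Free thermal expansion of the whole bar: Σ αᵢΔT Lᵢ = 19.5×10⁻⁶×127×240 + 22.3×10⁻⁶×127×475 = 1.94 mm.
The walls prevent any net length change, so an axial force P (same in every segment) develops. Compatibility: P · Σ Lᵢ/(AᵢEᵢ) = δ_free.
Σ Lᵢ/(AᵢEᵢ) = 240/(1525×108×10³) + 475/(475×70×10³) = 1.574×10⁻⁵ mm/N.
P = 1.94 / 1.574×10⁻⁵ = 123200 N = 123.2 kN, compressive.

P ≈ 123 kN (compressive)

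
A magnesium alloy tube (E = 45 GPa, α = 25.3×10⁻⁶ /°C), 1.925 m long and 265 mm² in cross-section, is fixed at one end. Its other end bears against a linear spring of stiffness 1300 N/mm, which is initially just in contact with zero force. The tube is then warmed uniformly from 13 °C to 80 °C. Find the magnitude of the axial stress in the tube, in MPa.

σ ≈ 13.2 MPa (compressive)

Free thermal expansion: δ_free = αΔT L = 25.3×10⁻⁶ × 67 × 1925 = 3.263 mm.
With a force P in the spring, the elastic change of the tube is PL/(AE) and that of the spring is P/k; compatibility requires their sum to equal δ_free.
So P = δ_free / [L/(AE) + 1/k] = 3.263 / [ 1925/(265×45×10³) + 1/(1300) ].
P = 3.263 / 0.0009307 = 3506 N.
σ = P/A = 3506/265 = 13.23 MPa.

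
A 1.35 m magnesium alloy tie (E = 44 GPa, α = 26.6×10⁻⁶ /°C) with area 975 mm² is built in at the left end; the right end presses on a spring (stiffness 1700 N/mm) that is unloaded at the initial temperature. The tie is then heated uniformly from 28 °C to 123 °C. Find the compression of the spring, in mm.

If the spring were absent the tie would lengthen by αΔT L = 26.6×10⁻⁶ × 95 × 1350 = 3.411 mm.
Let P be the compressive force at the spring. The tie shortens elastically by PL/(AE) and the spring compresses by P/k; together these equal δ_free.
P [ L/(AE) + 1/k ] = δ_free → P [ 1350/(975×44×10³) + 1/(1700) ] = 3.411.
P = 3.411 / 0.0006197 = 5505 N.
Spring compression = P/k = 5505/(1700) = 3.238 mm.

δ ≈ 3.24 mm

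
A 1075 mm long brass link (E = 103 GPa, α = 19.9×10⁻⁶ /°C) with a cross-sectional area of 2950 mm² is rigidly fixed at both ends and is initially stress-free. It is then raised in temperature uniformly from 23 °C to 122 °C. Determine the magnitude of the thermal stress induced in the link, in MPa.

σ ≈ 203 MPa (compressive)

Because both ends are immovable the net strain is zero, and the suppressed thermal strain is αΔT = 19.9×10⁻⁶ × 99 = 1970.1×10⁻⁶.
σ = EαΔT = 103×10³ × 19.9×10⁻⁶ × 99 = 202.9 MPa (compressive; the link is trying to expand).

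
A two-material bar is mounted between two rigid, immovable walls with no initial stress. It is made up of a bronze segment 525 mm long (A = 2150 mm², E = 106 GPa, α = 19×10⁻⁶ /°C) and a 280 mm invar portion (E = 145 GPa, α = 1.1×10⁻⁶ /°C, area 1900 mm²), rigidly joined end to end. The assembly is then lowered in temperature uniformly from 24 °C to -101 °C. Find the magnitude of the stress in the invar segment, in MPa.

σ ≈ 204 MPa (tensile)

Free thermal contraction of the whole bar: Σ αᵢΔT Lᵢ = 19×10⁻⁶×125×525 + 1.1×10⁻⁶×125×280 = 1.285 mm.
The rigid supports impose zero overall length change; the single axial force P common to all segments must satisfy P Σ Lᵢ/(AᵢEᵢ) = δ_free.
The series flexibility is Σ Lᵢ/(AᵢEᵢ) = 525/(2150×106×10³) + 280/(1900×145×10³) = 3.32×10⁻⁶ mm/N.
So P = 1.285 / 3.32×10⁻⁶ = 387.2 kN, tensile.
σ_{invar} = P / A = 387200 / 1900 = 203.8 MPa.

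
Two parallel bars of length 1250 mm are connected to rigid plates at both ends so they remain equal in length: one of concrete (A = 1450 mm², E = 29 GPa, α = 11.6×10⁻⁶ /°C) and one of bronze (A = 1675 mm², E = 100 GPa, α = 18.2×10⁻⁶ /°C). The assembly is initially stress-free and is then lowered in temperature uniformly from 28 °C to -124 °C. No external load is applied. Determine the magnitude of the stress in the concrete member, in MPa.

σ ≈ 23.3 MPa (compressive)

Both members must finish at the same length. With the larger α, the bronze tends to over-contract; the plates restrain it, putting the bronze in tension and the concrete in compression. With no external load the two internal forces are equal and opposite, magnitude P.
Compatibility of the two members (thermal + elastic change equal): (α₁ − α₂)ΔT = P·[1/(A₁E₁) + 1/(A₂E₂)].
|α₁ − α₂|·ΔT = 6.6×10⁻⁶ × 152 = 0.001003.
1/(A₁E₁) + 1/(A₂E₂) = 1/(1450×29×10³) + 1/(1675×100×10³) = 2.975×10⁻⁸ N⁻¹.
So P = 0.001003 / 2.975×10⁻⁸ = 33.72 kN.
σ_{concrete} = P/A₁ = 33720/1450 = 23.25 MPa, compressive.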